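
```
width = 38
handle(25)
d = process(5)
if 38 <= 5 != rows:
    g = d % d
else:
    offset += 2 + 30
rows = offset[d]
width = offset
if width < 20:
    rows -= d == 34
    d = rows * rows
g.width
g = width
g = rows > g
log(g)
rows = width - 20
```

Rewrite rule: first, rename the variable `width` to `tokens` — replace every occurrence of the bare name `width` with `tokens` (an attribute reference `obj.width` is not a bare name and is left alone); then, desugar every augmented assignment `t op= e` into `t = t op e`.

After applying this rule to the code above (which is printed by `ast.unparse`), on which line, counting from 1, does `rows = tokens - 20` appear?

Transformed code:
tokens = 38
handle(25)
d = process(5)
if 38 <= 5 != rows:
    g = d % d
else:
    offset = offset + (2 + 30)
rows = offset[d]
tokens = offset
if tokens < 20:
    rows = rows - (d == 34)
    d = rows * rows
g.width
g = tokens
g = rows > g
log(g)
rows = tokens - 20

17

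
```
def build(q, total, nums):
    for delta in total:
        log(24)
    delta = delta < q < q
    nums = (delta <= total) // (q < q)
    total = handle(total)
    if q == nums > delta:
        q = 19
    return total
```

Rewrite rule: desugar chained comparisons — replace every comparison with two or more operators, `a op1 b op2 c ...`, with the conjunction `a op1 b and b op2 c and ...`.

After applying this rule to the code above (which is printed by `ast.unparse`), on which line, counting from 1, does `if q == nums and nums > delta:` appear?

7

Transformed code:
def build(q, total, nums):
    for delta in total:
        log(24)
    delta = delta < q and q < q
    nums = (delta <= total) // (q < q)
    total = handle(total)
    if q == nums and nums > delta:
        q = 19
    return total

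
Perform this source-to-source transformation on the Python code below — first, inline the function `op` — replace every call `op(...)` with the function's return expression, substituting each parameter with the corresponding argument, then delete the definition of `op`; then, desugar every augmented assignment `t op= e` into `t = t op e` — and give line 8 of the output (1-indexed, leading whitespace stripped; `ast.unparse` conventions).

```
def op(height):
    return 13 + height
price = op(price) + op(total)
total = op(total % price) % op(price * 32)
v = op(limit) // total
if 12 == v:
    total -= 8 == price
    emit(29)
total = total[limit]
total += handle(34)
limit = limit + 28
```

Transformed code:
price = 13 + price + (13 + total)
total = (13 + total % price) % (13 + price * 32)
v = (13 + limit) // total
if 12 == v:
    total = total - (8 == price)
    emit(29)
total = total[limit]
total = total + handle(34)
limit = limit + 28

total = total + handle(34)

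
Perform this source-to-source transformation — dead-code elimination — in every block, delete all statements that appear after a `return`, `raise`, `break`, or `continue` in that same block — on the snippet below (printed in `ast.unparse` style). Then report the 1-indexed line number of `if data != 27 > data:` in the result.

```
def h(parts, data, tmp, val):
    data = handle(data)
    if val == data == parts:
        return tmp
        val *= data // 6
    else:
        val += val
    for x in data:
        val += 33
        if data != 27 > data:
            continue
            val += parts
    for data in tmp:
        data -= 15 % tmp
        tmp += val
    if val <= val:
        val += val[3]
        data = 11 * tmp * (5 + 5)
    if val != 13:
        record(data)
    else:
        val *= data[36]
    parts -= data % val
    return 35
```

Transformed code:
def h(parts, data, tmp, val):
    data = handle(data)
    if val == data == parts:
        return tmp
    else:
        val += val
    for x in data:
        val += 33
        if data != 27 > data:
            continue
    for data in tmp:
        data -= 15 % tmp
        tmp += val
    if val <= val:
        val += val[3]
        data = 11 * tmp * (5 + 5)
    if val != 13:
        record(data)
    else:
        val *= data[36]
    parts -= data % val
    return 35

9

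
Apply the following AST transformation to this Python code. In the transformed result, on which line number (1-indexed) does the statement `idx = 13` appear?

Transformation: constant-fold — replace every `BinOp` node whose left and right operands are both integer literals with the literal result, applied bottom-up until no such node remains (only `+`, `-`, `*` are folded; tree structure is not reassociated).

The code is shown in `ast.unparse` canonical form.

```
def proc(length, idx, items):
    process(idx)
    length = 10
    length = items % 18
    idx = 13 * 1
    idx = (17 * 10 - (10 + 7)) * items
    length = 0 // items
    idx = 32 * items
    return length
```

Transformed code:
def proc(length, idx, items):
    process(idx)
    length = 10
    length = items % 18
    idx = 13
    idx = 153 * items
    length = 0 // items
    idx = 32 * items
    return length

5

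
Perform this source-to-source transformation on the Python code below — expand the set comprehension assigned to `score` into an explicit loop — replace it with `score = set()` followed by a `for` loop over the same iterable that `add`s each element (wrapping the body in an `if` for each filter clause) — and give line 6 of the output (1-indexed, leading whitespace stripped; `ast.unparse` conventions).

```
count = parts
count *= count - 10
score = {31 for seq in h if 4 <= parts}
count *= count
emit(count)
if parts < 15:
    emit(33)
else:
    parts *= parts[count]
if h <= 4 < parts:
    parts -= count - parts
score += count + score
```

score.add(31)

Transformed code:
count = parts
count *= count - 10
score = set()
for seq in h:
    if 4 <= parts:
        score.add(31)
count *= count
emit(count)
if parts < 15:
    emit(33)
else:
    parts *= parts[count]
if h <= 4 < parts:
    parts -= count - parts
score += count + score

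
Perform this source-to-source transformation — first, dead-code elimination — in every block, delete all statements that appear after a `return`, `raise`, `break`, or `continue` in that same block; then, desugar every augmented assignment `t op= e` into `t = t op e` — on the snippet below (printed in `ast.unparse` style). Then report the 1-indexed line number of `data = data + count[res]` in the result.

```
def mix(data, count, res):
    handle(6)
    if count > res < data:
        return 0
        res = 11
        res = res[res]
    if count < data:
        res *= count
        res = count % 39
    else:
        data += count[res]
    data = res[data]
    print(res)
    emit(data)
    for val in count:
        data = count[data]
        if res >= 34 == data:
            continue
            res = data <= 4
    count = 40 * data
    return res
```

9

Transformed code:
def mix(data, count, res):
    handle(6)
    if count > res < data:
        return 0
    if count < data:
        res = res * count
        res = count % 39
    else:
        data = data + count[res]
    data = res[data]
    print(res)
    emit(data)
    for val in count:
        data = count[data]
        if res >= 34 == data:
            continue
    count = 40 * data
    return res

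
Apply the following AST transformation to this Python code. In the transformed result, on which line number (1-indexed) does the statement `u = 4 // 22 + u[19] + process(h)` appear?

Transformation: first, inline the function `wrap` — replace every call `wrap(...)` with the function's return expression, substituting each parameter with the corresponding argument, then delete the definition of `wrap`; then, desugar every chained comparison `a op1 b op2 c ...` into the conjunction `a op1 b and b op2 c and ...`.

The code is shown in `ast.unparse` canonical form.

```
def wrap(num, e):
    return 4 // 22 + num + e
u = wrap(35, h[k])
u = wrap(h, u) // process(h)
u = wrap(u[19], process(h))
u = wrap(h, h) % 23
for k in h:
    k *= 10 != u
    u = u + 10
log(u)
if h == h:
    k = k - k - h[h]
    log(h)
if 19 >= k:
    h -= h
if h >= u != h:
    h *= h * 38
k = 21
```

Transformed code:
u = 4 // 22 + 35 + h[k]
u = (4 // 22 + h + u) // process(h)
u = 4 // 22 + u[19] + process(h)
u = (4 // 22 + h + h) % 23
for k in h:
    k *= 10 != u
    u = u + 10
log(u)
if h == h:
    k = k - k - h[h]
    log(h)
if 19 >= k:
    h -= h
if h >= u and u != h:
    h *= h * 38
k = 21

3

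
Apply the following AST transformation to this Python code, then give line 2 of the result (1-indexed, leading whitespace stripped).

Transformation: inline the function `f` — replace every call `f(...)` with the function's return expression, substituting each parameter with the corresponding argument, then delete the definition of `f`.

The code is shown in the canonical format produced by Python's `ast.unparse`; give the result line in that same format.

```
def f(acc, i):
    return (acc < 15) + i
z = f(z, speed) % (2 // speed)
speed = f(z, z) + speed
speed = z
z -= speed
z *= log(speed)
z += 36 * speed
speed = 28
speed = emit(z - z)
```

Transformed code:
z = ((z < 15) + speed) % (2 // speed)
speed = (z < 15) + z + speed
speed = z
z -= speed
z *= log(speed)
z += 36 * speed
speed = 28
speed = emit(z - z)

speed = (z < 15) + z + speed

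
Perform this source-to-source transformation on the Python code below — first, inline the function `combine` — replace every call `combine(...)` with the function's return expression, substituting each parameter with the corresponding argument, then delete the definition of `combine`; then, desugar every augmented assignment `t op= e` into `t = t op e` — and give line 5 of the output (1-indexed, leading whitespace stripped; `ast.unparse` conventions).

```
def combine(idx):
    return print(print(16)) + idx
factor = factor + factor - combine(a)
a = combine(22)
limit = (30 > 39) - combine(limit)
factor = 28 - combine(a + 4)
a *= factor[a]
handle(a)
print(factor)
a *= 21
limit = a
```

a = a * factor[a]

Transformed code:
factor = factor + factor - (print(print(16)) + a)
a = print(print(16)) + 22
limit = (30 > 39) - (print(print(16)) + limit)
factor = 28 - (print(print(16)) + (a + 4))
a = a * factor[a]
handle(a)
print(factor)
a = a * 21
limit = a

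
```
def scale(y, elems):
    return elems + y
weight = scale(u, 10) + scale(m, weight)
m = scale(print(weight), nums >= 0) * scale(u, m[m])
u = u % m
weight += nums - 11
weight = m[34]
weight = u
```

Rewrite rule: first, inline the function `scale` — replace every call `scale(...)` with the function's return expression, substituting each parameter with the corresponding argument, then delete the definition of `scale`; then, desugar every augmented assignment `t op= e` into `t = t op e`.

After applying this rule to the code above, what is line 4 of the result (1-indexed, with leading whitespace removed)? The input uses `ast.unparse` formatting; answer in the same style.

weight = weight + (nums - 11)

Transformed code:
weight = 10 + u + (weight + m)
m = ((nums >= 0) + print(weight)) * (m[m] + u)
u = u % m
weight = weight + (nums - 11)
weight = m[34]
weight = u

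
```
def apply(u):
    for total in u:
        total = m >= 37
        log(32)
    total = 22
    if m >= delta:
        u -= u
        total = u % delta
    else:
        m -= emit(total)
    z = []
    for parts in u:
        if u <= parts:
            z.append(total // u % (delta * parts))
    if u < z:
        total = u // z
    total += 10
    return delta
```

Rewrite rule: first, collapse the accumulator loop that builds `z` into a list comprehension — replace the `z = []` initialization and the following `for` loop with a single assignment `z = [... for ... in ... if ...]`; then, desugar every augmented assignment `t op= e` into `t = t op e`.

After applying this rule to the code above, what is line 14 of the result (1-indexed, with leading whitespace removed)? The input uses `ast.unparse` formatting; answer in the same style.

Transformed code:
def apply(u):
    for total in u:
        total = m >= 37
        log(32)
    total = 22
    if m >= delta:
        u = u - u
        total = u % delta
    else:
        m = m - emit(total)
    z = [total // u % (delta * parts) for parts in u if u <= parts]
    if u < z:
        total = u // z
    total = total + 10
    return delta

total = total + 10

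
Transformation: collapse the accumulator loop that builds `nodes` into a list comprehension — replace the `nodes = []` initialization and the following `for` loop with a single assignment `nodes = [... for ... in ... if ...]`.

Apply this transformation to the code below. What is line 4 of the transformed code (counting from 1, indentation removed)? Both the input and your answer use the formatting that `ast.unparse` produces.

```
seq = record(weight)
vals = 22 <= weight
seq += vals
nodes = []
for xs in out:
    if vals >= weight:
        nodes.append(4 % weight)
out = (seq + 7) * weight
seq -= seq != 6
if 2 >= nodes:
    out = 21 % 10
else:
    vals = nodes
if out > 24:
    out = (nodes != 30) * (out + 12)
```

nodes = [4 % weight for xs in out if vals >= weight]

Transformed code:
seq = record(weight)
vals = 22 <= weight
seq += vals
nodes = [4 % weight for xs in out if vals >= weight]
out = (seq + 7) * weight
seq -= seq != 6
if 2 >= nodes:
    out = 21 % 10
else:
    vals = nodes
if out > 24:
    out = (nodes != 30) * (out + 12)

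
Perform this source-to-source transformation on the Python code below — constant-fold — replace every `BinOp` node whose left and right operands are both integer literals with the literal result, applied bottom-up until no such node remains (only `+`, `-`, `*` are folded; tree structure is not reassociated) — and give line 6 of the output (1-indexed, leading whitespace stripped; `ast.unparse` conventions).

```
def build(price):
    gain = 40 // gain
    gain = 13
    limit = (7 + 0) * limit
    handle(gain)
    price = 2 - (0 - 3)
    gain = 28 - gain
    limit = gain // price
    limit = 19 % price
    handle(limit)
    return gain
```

price = 5

Transformed code:
def build(price):
    gain = 40 // gain
    gain = 13
    limit = 7 * limit
    handle(gain)
    price = 5
    gain = 28 - gain
    limit = gain // price
    limit = 19 % price
    handle(limit)
    return gain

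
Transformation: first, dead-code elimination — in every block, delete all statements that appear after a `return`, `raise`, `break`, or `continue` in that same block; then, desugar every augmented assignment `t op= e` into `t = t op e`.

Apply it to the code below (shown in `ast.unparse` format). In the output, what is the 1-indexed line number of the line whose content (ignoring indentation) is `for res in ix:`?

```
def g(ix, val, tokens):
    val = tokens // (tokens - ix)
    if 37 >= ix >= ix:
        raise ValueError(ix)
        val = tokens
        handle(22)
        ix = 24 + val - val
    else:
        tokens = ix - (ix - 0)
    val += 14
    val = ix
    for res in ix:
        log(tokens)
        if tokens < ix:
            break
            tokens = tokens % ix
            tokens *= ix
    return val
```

9

Transformed code:
def g(ix, val, tokens):
    val = tokens // (tokens - ix)
    if 37 >= ix >= ix:
        raise ValueError(ix)
    else:
        tokens = ix - (ix - 0)
    val = val + 14
    val = ix
    for res in ix:
        log(tokens)
        if tokens < ix:
            break
    return val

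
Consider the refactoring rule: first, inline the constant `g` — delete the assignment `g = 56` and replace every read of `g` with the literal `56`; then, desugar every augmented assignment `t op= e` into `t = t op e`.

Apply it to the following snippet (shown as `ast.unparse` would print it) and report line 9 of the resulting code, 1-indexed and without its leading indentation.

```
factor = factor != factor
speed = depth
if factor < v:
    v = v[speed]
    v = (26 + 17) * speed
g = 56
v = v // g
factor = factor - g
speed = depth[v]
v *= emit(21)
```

v = v * emit(21)

Transformed code:
factor = factor != factor
speed = depth
if factor < v:
    v = v[speed]
    v = (26 + 17) * speed
v = v // 56
factor = factor - 56
speed = depth[v]
v = v * emit(21)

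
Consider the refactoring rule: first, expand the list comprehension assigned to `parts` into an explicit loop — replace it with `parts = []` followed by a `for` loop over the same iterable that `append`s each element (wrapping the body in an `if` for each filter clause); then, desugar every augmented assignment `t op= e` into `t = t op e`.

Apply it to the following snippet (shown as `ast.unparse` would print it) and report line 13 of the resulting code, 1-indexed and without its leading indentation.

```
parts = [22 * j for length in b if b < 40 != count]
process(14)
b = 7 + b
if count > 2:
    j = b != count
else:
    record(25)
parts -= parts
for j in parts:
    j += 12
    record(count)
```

Transformed code:
parts = []
for length in b:
    if b < 40 != count:
        parts.append(22 * j)
process(14)
b = 7 + b
if count > 2:
    j = b != count
else:
    record(25)
parts = parts - parts
for j in parts:
    j = j + 12
    record(count)

j = j + 12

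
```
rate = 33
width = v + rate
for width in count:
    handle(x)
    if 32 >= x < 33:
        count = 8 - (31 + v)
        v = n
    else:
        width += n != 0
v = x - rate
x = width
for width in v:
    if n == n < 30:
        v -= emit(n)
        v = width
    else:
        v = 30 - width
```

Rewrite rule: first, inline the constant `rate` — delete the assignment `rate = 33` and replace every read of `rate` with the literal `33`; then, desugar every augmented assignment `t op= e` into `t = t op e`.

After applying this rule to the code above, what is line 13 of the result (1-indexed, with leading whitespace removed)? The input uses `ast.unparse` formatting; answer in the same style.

Transformed code:
width = v + 33
for width in count:
    handle(x)
    if 32 >= x < 33:
        count = 8 - (31 + v)
        v = n
    else:
        width = width + (n != 0)
v = x - 33
x = width
for width in v:
    if n == n < 30:
        v = v - emit(n)
        v = width
    else:
        v = 30 - width

v = v - emit(n)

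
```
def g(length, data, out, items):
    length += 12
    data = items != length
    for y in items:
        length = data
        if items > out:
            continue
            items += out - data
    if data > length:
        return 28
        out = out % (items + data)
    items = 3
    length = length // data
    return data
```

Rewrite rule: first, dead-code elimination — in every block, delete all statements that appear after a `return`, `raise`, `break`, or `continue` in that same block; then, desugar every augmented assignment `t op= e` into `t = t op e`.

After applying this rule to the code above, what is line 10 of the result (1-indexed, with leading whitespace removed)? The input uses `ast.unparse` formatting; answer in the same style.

items = 3

Transformed code:
def g(length, data, out, items):
    length = length + 12
    data = items != length
    for y in items:
        length = data
        if items > out:
            continue
    if data > length:
        return 28
    items = 3
    length = length // data
    return data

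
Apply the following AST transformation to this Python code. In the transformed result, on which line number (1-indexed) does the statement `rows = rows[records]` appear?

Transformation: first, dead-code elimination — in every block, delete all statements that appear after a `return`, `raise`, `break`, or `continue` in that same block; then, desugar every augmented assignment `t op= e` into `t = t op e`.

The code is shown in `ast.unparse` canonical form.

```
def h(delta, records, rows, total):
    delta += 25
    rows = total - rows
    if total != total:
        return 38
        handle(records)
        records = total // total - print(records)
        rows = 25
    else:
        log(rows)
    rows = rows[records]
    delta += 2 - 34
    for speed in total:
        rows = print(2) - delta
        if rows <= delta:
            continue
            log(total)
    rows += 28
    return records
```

8

Transformed code:
def h(delta, records, rows, total):
    delta = delta + 25
    rows = total - rows
    if total != total:
        return 38
    else:
        log(rows)
    rows = rows[records]
    delta = delta + (2 - 34)
    for speed in total:
        rows = print(2) - delta
        if rows <= delta:
            continue
    rows = rows + 28
    return records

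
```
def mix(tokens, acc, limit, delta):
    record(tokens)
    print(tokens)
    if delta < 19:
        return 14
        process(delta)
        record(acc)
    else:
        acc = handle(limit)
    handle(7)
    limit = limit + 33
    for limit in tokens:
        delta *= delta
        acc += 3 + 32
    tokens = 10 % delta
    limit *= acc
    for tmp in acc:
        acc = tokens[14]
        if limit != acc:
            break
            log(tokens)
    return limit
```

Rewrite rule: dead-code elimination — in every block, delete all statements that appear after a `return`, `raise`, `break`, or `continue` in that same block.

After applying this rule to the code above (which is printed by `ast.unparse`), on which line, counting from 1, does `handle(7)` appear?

8

Transformed code:
def mix(tokens, acc, limit, delta):
    record(tokens)
    print(tokens)
    if delta < 19:
        return 14
    else:
        acc = handle(limit)
    handle(7)
    limit = limit + 33
    for limit in tokens:
        delta *= delta
        acc += 3 + 32
    tokens = 10 % delta
    limit *= acc
    for tmp in acc:
        acc = tokens[14]
        if limit != acc:
            break
    return limit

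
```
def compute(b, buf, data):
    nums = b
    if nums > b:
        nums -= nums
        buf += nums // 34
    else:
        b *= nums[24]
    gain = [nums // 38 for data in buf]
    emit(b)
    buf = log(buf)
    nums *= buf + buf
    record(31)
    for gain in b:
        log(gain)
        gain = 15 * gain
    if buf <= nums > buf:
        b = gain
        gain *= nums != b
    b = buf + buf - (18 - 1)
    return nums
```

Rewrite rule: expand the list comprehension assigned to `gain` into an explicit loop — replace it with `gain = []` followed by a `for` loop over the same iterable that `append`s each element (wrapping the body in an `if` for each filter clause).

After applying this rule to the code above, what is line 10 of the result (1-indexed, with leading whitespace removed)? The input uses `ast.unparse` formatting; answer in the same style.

gain.append(nums // 38)

Transformed code:
def compute(b, buf, data):
    nums = b
    if nums > b:
        nums -= nums
        buf += nums // 34
    else:
        b *= nums[24]
    gain = []
    for data in buf:
        gain.append(nums // 38)
    emit(b)
    buf = log(buf)
    nums *= buf + buf
    record(31)
    for gain in b:
        log(gain)
        gain = 15 * gain
    if buf <= nums > buf:
        b = gain
        gain *= nums != b
    b = buf + buf - (18 - 1)
    return nums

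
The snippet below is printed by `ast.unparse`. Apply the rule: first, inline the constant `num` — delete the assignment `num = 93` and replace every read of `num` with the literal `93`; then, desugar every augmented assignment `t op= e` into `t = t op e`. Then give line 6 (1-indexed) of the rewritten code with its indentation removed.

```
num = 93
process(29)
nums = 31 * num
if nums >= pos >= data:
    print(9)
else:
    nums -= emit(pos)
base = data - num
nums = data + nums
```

Transformed code:
process(29)
nums = 31 * 93
if nums >= pos >= data:
    print(9)
else:
    nums = nums - emit(pos)
base = data - 93
nums = data + nums

nums = nums - emit(pos)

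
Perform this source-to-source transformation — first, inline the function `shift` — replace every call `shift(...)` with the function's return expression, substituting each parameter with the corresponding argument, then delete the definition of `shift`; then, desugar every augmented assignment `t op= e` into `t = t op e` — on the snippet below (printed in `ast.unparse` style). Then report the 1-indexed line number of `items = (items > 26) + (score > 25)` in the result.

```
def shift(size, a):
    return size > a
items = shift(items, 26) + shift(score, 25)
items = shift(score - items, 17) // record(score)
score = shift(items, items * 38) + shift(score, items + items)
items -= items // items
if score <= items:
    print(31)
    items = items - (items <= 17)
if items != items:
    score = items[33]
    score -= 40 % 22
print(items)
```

1

Transformed code:
items = (items > 26) + (score > 25)
items = (score - items > 17) // record(score)
score = (items > items * 38) + (score > items + items)
items = items - items // items
if score <= items:
    print(31)
    items = items - (items <= 17)
if items != items:
    score = items[33]
    score = score - 40 % 22
print(items)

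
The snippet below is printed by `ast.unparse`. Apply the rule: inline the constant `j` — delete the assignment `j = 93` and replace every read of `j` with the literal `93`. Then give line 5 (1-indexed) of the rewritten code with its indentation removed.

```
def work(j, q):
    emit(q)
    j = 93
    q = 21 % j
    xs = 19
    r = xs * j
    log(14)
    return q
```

Transformed code:
def work(j, q):
    emit(q)
    q = 21 % 93
    xs = 19
    r = xs * 93
    log(14)
    return q

r = xs * 93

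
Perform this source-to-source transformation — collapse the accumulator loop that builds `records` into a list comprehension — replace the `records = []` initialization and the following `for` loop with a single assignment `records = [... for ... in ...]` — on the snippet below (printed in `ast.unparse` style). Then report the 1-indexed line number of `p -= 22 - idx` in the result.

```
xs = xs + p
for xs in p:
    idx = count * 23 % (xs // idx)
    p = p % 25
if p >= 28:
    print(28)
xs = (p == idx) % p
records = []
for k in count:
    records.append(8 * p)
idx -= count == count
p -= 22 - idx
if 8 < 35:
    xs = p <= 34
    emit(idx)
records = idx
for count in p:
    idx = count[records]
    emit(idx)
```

10

Transformed code:
xs = xs + p
for xs in p:
    idx = count * 23 % (xs // idx)
    p = p % 25
if p >= 28:
    print(28)
xs = (p == idx) % p
records = [8 * p for k in count]
idx -= count == count
p -= 22 - idx
if 8 < 35:
    xs = p <= 34
    emit(idx)
records = idx
for count in p:
    idx = count[records]
    emit(idx)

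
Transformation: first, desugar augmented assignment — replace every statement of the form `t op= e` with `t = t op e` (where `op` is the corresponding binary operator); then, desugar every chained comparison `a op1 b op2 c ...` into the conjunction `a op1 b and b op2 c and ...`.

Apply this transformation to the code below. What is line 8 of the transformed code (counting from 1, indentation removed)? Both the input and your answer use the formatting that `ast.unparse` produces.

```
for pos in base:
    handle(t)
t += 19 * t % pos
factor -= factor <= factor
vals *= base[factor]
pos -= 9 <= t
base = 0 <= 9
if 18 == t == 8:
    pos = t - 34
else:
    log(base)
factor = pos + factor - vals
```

Transformed code:
for pos in base:
    handle(t)
t = t + 19 * t % pos
factor = factor - (factor <= factor)
vals = vals * base[factor]
pos = pos - (9 <= t)
base = 0 <= 9
if 18 == t and t == 8:
    pos = t - 34
else:
    log(base)
factor = pos + factor - vals

if 18 == t and t == 8:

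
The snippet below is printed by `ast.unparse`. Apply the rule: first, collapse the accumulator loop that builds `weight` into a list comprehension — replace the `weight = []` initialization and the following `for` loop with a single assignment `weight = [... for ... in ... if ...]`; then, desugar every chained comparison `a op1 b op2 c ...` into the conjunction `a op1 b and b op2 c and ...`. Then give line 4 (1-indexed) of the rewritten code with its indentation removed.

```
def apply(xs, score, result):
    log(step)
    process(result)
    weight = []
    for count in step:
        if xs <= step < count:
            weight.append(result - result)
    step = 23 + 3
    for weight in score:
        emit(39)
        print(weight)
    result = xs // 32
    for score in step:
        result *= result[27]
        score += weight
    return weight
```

Transformed code:
def apply(xs, score, result):
    log(step)
    process(result)
    weight = [result - result for count in step if xs <= step and step < count]
    step = 23 + 3
    for weight in score:
        emit(39)
        print(weight)
    result = xs // 32
    for score in step:
        result *= result[27]
        score += weight
    return weight

weight = [result - result for count in step if xs <= step and step < count]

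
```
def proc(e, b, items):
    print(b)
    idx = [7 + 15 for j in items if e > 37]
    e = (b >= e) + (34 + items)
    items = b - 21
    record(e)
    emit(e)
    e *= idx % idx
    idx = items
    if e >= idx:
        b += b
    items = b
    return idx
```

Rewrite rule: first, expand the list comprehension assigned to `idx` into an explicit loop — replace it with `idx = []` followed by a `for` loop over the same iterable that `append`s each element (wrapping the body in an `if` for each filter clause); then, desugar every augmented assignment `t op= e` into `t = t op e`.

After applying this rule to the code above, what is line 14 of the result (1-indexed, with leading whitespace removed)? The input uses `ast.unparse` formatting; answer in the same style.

Transformed code:
def proc(e, b, items):
    print(b)
    idx = []
    for j in items:
        if e > 37:
            idx.append(7 + 15)
    e = (b >= e) + (34 + items)
    items = b - 21
    record(e)
    emit(e)
    e = e * (idx % idx)
    idx = items
    if e >= idx:
        b = b + b
    items = b
    return idx

b = b + b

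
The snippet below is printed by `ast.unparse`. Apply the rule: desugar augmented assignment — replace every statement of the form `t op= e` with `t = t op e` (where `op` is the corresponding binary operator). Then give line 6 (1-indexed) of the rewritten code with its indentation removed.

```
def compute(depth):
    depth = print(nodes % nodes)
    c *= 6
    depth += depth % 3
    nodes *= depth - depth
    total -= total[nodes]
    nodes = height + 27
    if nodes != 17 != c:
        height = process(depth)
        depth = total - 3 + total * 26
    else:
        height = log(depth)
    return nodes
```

Transformed code:
def compute(depth):
    depth = print(nodes % nodes)
    c = c * 6
    depth = depth + depth % 3
    nodes = nodes * (depth - depth)
    total = total - total[nodes]
    nodes = height + 27
    if nodes != 17 != c:
        height = process(depth)
        depth = total - 3 + total * 26
    else:
        height = log(depth)
    return nodes

total = total - total[nodes]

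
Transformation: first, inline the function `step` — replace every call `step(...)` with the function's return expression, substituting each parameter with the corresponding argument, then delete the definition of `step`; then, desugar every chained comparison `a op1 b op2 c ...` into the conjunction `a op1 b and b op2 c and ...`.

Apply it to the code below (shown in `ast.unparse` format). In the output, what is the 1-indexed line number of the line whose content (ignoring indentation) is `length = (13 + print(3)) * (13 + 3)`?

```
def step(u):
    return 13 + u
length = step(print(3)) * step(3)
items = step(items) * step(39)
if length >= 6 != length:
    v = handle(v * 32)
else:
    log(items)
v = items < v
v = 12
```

Transformed code:
length = (13 + print(3)) * (13 + 3)
items = (13 + items) * (13 + 39)
if length >= 6 and 6 != length:
    v = handle(v * 32)
else:
    log(items)
v = items < v
v = 12

1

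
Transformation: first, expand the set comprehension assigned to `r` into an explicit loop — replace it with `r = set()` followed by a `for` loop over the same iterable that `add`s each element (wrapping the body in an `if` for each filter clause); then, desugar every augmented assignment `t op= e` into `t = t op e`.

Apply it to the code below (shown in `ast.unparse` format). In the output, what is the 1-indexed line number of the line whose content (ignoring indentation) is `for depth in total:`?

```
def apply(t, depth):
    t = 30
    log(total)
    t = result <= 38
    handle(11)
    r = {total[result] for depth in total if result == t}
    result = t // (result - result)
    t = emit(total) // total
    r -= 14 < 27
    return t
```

7

Transformed code:
def apply(t, depth):
    t = 30
    log(total)
    t = result <= 38
    handle(11)
    r = set()
    for depth in total:
        if result == t:
            r.add(total[result])
    result = t // (result - result)
    t = emit(total) // total
    r = r - (14 < 27)
    return t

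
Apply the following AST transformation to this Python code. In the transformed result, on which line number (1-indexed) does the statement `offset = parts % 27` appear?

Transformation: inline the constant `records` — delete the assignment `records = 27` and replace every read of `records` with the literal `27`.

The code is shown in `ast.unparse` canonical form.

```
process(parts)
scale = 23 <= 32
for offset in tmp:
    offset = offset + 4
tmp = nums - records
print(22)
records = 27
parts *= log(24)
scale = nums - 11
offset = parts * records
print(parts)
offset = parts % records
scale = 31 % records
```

11

Transformed code:
process(parts)
scale = 23 <= 32
for offset in tmp:
    offset = offset + 4
tmp = nums - 27
print(22)
parts *= log(24)
scale = nums - 11
offset = parts * 27
print(parts)
offset = parts % 27
scale = 31 % 27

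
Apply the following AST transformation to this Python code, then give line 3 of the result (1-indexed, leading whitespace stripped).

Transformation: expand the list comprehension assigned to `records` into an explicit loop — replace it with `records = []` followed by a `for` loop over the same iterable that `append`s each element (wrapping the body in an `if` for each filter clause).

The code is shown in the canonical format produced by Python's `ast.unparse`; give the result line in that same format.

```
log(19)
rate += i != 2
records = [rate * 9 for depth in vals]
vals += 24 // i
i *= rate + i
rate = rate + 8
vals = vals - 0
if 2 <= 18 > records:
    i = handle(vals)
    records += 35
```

records = []

Transformed code:
log(19)
rate += i != 2
records = []
for depth in vals:
    records.append(rate * 9)
vals += 24 // i
i *= rate + i
rate = rate + 8
vals = vals - 0
if 2 <= 18 > records:
    i = handle(vals)
    records += 35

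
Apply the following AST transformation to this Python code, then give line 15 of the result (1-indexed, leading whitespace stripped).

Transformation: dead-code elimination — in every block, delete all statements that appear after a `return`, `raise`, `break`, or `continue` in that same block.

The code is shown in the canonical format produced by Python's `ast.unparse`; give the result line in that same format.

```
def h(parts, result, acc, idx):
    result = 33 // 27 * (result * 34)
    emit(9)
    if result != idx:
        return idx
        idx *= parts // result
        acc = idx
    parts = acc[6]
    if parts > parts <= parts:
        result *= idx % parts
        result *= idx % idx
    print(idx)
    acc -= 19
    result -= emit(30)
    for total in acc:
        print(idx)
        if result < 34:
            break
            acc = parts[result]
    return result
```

Transformed code:
def h(parts, result, acc, idx):
    result = 33 // 27 * (result * 34)
    emit(9)
    if result != idx:
        return idx
    parts = acc[6]
    if parts > parts <= parts:
        result *= idx % parts
        result *= idx % idx
    print(idx)
    acc -= 19
    result -= emit(30)
    for total in acc:
        print(idx)
        if result < 34:
            break
    return result

if result < 34:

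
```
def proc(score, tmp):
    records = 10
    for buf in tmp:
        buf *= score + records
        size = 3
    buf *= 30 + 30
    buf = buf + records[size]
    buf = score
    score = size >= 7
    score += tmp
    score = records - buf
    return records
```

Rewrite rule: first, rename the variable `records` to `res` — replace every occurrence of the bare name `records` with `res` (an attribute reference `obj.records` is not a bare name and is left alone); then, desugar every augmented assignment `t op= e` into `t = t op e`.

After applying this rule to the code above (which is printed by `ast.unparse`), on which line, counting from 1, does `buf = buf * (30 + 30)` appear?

6

Transformed code:
def proc(score, tmp):
    res = 10
    for buf in tmp:
        buf = buf * (score + res)
        size = 3
    buf = buf * (30 + 30)
    buf = buf + res[size]
    buf = score
    score = size >= 7
    score = score + tmp
    score = res - buf
    return res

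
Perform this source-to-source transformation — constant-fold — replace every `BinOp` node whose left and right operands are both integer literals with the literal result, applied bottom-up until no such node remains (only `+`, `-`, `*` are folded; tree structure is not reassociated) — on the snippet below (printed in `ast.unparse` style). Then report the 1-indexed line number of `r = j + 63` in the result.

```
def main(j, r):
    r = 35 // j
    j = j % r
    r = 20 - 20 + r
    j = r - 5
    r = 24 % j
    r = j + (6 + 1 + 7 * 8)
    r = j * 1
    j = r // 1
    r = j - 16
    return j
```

7

Transformed code:
def main(j, r):
    r = 35 // j
    j = j % r
    r = 0 + r
    j = r - 5
    r = 24 % j
    r = j + 63
    r = j * 1
    j = r // 1
    r = j - 16
    return j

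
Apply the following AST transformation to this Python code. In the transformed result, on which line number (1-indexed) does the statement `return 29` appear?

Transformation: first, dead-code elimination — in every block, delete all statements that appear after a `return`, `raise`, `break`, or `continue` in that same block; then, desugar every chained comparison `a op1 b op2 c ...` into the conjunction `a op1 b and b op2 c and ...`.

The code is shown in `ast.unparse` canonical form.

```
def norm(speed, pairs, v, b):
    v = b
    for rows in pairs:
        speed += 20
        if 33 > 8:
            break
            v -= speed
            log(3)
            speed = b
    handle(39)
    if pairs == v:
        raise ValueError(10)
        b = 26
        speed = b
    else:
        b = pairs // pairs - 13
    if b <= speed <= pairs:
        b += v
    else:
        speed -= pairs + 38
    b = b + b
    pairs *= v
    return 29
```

18

Transformed code:
def norm(speed, pairs, v, b):
    v = b
    for rows in pairs:
        speed += 20
        if 33 > 8:
            break
    handle(39)
    if pairs == v:
        raise ValueError(10)
    else:
        b = pairs // pairs - 13
    if b <= speed and speed <= pairs:
        b += v
    else:
        speed -= pairs + 38
    b = b + b
    pairs *= v
    return 29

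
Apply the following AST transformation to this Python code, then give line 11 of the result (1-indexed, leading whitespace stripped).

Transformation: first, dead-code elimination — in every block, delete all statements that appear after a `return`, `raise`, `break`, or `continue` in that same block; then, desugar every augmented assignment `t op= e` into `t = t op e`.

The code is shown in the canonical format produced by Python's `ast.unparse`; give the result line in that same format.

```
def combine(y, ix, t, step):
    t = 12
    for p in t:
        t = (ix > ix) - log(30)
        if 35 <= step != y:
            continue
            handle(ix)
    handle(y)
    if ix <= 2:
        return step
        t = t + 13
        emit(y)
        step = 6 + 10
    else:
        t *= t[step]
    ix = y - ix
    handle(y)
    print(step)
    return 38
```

Transformed code:
def combine(y, ix, t, step):
    t = 12
    for p in t:
        t = (ix > ix) - log(30)
        if 35 <= step != y:
            continue
    handle(y)
    if ix <= 2:
        return step
    else:
        t = t * t[step]
    ix = y - ix
    handle(y)
    print(step)
    return 38

t = t * t[step]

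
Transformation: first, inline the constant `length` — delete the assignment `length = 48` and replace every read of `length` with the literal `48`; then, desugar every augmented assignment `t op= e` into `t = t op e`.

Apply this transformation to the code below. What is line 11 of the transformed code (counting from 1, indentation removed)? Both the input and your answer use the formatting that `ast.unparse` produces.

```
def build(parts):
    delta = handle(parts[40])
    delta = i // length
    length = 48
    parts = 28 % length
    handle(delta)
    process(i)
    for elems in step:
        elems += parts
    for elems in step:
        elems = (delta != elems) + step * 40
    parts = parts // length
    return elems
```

parts = parts // 48

Transformed code:
def build(parts):
    delta = handle(parts[40])
    delta = i // 48
    parts = 28 % 48
    handle(delta)
    process(i)
    for elems in step:
        elems = elems + parts
    for elems in step:
        elems = (delta != elems) + step * 40
    parts = parts // 48
    return elems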